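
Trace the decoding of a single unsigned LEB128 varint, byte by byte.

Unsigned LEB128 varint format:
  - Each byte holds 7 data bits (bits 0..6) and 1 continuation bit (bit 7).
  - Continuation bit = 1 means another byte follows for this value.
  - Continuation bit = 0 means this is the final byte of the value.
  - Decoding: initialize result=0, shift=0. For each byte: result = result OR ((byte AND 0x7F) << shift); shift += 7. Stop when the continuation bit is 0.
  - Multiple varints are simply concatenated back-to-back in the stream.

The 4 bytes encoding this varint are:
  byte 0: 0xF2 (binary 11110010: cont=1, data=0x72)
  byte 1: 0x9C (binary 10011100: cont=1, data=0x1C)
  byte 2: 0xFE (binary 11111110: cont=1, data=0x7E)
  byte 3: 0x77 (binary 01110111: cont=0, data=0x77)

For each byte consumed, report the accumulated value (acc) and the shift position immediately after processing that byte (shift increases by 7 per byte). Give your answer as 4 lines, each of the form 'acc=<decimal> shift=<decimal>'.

byte 0=0xF2: payload=0x72=114, contrib = 114<<0 = 114; acc -> 114, shift -> 7
byte 1=0x9C: payload=0x1C=28, contrib = 28<<7 = 3584; acc -> 3698, shift -> 14
byte 2=0xFE: payload=0x7E=126, contrib = 126<<14 = 2064384; acc -> 2068082, shift -> 21
byte 3=0x77: payload=0x77=119, contrib = 119<<21 = 249561088; acc -> 251629170, shift -> 28

Answer: acc=114 shift=7
acc=3698 shift=14
acc=2068082 shift=21
acc=251629170 shift=28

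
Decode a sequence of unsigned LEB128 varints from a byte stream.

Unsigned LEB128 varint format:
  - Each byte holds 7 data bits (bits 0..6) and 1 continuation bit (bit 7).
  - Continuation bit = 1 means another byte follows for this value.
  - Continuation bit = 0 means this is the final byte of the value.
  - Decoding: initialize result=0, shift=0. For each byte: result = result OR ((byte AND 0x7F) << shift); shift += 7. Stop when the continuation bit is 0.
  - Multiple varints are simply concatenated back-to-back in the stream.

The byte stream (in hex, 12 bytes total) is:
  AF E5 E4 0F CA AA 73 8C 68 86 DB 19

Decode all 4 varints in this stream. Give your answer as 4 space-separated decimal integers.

Answer: 33108655 1889610 13324 421254

Derivation:
  byte[0]=0xAF cont=1 payload=0x2F=47: acc |= 47<<0 -> acc=47 shift=7
  byte[1]=0xE5 cont=1 payload=0x65=101: acc |= 101<<7 -> acc=12975 shift=14
  byte[2]=0xE4 cont=1 payload=0x64=100: acc |= 100<<14 -> acc=1651375 shift=21
  byte[3]=0x0F cont=0 payload=0x0F=15: acc |= 15<<21 -> acc=33108655 shift=28 [end]
Varint 1: bytes[0:4] = AF E5 E4 0F -> value 33108655 (4 byte(s))
  byte[4]=0xCA cont=1 payload=0x4A=74: acc |= 74<<0 -> acc=74 shift=7
  byte[5]=0xAA cont=1 payload=0x2A=42: acc |= 42<<7 -> acc=5450 shift=14
  byte[6]=0x73 cont=0 payload=0x73=115: acc |= 115<<14 -> acc=1889610 shift=21 [end]
Varint 2: bytes[4:7] = CA AA 73 -> value 1889610 (3 byte(s))
  byte[7]=0x8C cont=1 payload=0x0C=12: acc |= 12<<0 -> acc=12 shift=7
  byte[8]=0x68 cont=0 payload=0x68=104: acc |= 104<<7 -> acc=13324 shift=14 [end]
Varint 3: bytes[7:9] = 8C 68 -> value 13324 (2 byte(s))
  byte[9]=0x86 cont=1 payload=0x06=6: acc |= 6<<0 -> acc=6 shift=7
  byte[10]=0xDB cont=1 payload=0x5B=91: acc |= 91<<7 -> acc=11654 shift=14
  byte[11]=0x19 cont=0 payload=0x19=25: acc |= 25<<14 -> acc=421254 shift=21 [end]
Varint 4: bytes[9:12] = 86 DB 19 -> value 421254 (3 byte(s))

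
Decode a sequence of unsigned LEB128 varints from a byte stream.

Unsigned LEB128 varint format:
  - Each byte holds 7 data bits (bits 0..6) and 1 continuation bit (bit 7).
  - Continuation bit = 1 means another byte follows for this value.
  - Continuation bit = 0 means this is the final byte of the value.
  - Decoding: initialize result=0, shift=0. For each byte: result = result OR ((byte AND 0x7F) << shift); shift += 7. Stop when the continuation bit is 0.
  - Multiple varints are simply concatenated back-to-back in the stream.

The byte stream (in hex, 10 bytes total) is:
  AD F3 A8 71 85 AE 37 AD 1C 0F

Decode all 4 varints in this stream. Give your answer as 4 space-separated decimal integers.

  byte[0]=0xAD cont=1 payload=0x2D=45: acc |= 45<<0 -> acc=45 shift=7
  byte[1]=0xF3 cont=1 payload=0x73=115: acc |= 115<<7 -> acc=14765 shift=14
  byte[2]=0xA8 cont=1 payload=0x28=40: acc |= 40<<14 -> acc=670125 shift=21
  byte[3]=0x71 cont=0 payload=0x71=113: acc |= 113<<21 -> acc=237648301 shift=28 [end]
Varint 1: bytes[0:4] = AD F3 A8 71 -> value 237648301 (4 byte(s))
  byte[4]=0x85 cont=1 payload=0x05=5: acc |= 5<<0 -> acc=5 shift=7
  byte[5]=0xAE cont=1 payload=0x2E=46: acc |= 46<<7 -> acc=5893 shift=14
  byte[6]=0x37 cont=0 payload=0x37=55: acc |= 55<<14 -> acc=907013 shift=21 [end]
Varint 2: bytes[4:7] = 85 AE 37 -> value 907013 (3 byte(s))
  byte[7]=0xAD cont=1 payload=0x2D=45: acc |= 45<<0 -> acc=45 shift=7
  byte[8]=0x1C cont=0 payload=0x1C=28: acc |= 28<<7 -> acc=3629 shift=14 [end]
Varint 3: bytes[7:9] = AD 1C -> value 3629 (2 byte(s))
  byte[9]=0x0F cont=0 payload=0x0F=15: acc |= 15<<0 -> acc=15 shift=7 [end]
Varint 4: bytes[9:10] = 0F -> value 15 (1 byte(s))

Answer: 237648301 907013 3629 15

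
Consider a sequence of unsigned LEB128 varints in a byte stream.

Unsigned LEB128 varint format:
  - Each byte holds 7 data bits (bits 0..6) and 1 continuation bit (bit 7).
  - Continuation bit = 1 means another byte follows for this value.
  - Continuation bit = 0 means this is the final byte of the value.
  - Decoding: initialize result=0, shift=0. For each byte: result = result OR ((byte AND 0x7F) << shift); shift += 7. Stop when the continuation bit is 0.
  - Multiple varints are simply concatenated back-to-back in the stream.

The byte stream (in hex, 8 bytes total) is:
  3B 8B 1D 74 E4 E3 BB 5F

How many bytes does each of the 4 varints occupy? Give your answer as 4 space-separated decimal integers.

Answer: 1 2 1 4

Derivation:
  byte[0]=0x3B cont=0 payload=0x3B=59: acc |= 59<<0 -> acc=59 shift=7 [end]
Varint 1: bytes[0:1] = 3B -> value 59 (1 byte(s))
  byte[1]=0x8B cont=1 payload=0x0B=11: acc |= 11<<0 -> acc=11 shift=7
  byte[2]=0x1D cont=0 payload=0x1D=29: acc |= 29<<7 -> acc=3723 shift=14 [end]
Varint 2: bytes[1:3] = 8B 1D -> value 3723 (2 byte(s))
  byte[3]=0x74 cont=0 payload=0x74=116: acc |= 116<<0 -> acc=116 shift=7 [end]
Varint 3: bytes[3:4] = 74 -> value 116 (1 byte(s))
  byte[4]=0xE4 cont=1 payload=0x64=100: acc |= 100<<0 -> acc=100 shift=7
  byte[5]=0xE3 cont=1 payload=0x63=99: acc |= 99<<7 -> acc=12772 shift=14
  byte[6]=0xBB cont=1 payload=0x3B=59: acc |= 59<<14 -> acc=979428 shift=21
  byte[7]=0x5F cont=0 payload=0x5F=95: acc |= 95<<21 -> acc=200208868 shift=28 [end]
Varint 4: bytes[4:8] = E4 E3 BB 5F -> value 200208868 (4 byte(s))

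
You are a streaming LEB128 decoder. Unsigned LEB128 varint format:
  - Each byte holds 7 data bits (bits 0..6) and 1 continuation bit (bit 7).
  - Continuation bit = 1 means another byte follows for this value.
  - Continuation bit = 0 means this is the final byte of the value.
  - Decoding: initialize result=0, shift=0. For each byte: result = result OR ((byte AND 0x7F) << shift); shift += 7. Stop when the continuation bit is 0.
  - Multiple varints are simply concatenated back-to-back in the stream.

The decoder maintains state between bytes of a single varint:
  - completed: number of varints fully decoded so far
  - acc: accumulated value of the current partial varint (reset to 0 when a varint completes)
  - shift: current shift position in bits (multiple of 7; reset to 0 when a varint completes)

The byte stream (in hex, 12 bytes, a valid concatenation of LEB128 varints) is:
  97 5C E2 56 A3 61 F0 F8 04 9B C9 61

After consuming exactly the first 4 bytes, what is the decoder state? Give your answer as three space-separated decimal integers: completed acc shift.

byte[0]=0x97 cont=1 payload=0x17: acc |= 23<<0 -> completed=0 acc=23 shift=7
byte[1]=0x5C cont=0 payload=0x5C: varint #1 complete (value=11799); reset -> completed=1 acc=0 shift=0
byte[2]=0xE2 cont=1 payload=0x62: acc |= 98<<0 -> completed=1 acc=98 shift=7
byte[3]=0x56 cont=0 payload=0x56: varint #2 complete (value=11106); reset -> completed=2 acc=0 shift=0

Answer: 2 0 0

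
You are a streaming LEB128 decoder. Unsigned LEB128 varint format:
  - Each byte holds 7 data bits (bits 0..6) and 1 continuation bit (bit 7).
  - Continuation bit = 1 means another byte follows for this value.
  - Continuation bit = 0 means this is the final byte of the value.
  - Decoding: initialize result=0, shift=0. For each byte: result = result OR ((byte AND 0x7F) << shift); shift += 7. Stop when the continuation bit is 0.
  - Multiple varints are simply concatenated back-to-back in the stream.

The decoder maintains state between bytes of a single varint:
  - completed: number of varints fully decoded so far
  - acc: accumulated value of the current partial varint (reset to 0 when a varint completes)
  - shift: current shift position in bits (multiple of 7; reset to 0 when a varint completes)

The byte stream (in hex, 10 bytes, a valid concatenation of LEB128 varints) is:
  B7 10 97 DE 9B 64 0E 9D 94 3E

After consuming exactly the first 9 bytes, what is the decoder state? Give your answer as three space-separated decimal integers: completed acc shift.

byte[0]=0xB7 cont=1 payload=0x37: acc |= 55<<0 -> completed=0 acc=55 shift=7
byte[1]=0x10 cont=0 payload=0x10: varint #1 complete (value=2103); reset -> completed=1 acc=0 shift=0
byte[2]=0x97 cont=1 payload=0x17: acc |= 23<<0 -> completed=1 acc=23 shift=7
byte[3]=0xDE cont=1 payload=0x5E: acc |= 94<<7 -> completed=1 acc=12055 shift=14
byte[4]=0x9B cont=1 payload=0x1B: acc |= 27<<14 -> completed=1 acc=454423 shift=21
byte[5]=0x64 cont=0 payload=0x64: varint #2 complete (value=210169623); reset -> completed=2 acc=0 shift=0
byte[6]=0x0E cont=0 payload=0x0E: varint #3 complete (value=14); reset -> completed=3 acc=0 shift=0
byte[7]=0x9D cont=1 payload=0x1D: acc |= 29<<0 -> completed=3 acc=29 shift=7
byte[8]=0x94 cont=1 payload=0x14: acc |= 20<<7 -> completed=3 acc=2589 shift=14

Answer: 3 2589 14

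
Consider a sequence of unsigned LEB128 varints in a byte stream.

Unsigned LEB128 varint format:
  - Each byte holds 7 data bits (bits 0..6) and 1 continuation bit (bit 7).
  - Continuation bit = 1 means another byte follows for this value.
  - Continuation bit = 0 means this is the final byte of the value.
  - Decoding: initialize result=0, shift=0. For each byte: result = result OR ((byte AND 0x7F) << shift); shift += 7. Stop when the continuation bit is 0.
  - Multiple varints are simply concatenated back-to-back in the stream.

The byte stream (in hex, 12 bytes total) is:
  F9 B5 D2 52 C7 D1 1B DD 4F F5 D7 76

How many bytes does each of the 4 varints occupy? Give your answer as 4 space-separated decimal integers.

  byte[0]=0xF9 cont=1 payload=0x79=121: acc |= 121<<0 -> acc=121 shift=7
  byte[1]=0xB5 cont=1 payload=0x35=53: acc |= 53<<7 -> acc=6905 shift=14
  byte[2]=0xD2 cont=1 payload=0x52=82: acc |= 82<<14 -> acc=1350393 shift=21
  byte[3]=0x52 cont=0 payload=0x52=82: acc |= 82<<21 -> acc=173316857 shift=28 [end]
Varint 1: bytes[0:4] = F9 B5 D2 52 -> value 173316857 (4 byte(s))
  byte[4]=0xC7 cont=1 payload=0x47=71: acc |= 71<<0 -> acc=71 shift=7
  byte[5]=0xD1 cont=1 payload=0x51=81: acc |= 81<<7 -> acc=10439 shift=14
  byte[6]=0x1B cont=0 payload=0x1B=27: acc |= 27<<14 -> acc=452807 shift=21 [end]
Varint 2: bytes[4:7] = C7 D1 1B -> value 452807 (3 byte(s))
  byte[7]=0xDD cont=1 payload=0x5D=93: acc |= 93<<0 -> acc=93 shift=7
  byte[8]=0x4F cont=0 payload=0x4F=79: acc |= 79<<7 -> acc=10205 shift=14 [end]
Varint 3: bytes[7:9] = DD 4F -> value 10205 (2 byte(s))
  byte[9]=0xF5 cont=1 payload=0x75=117: acc |= 117<<0 -> acc=117 shift=7
  byte[10]=0xD7 cont=1 payload=0x57=87: acc |= 87<<7 -> acc=11253 shift=14
  byte[11]=0x76 cont=0 payload=0x76=118: acc |= 118<<14 -> acc=1944565 shift=21 [end]
Varint 4: bytes[9:12] = F5 D7 76 -> value 1944565 (3 byte(s))

Answer: 4 3 2 3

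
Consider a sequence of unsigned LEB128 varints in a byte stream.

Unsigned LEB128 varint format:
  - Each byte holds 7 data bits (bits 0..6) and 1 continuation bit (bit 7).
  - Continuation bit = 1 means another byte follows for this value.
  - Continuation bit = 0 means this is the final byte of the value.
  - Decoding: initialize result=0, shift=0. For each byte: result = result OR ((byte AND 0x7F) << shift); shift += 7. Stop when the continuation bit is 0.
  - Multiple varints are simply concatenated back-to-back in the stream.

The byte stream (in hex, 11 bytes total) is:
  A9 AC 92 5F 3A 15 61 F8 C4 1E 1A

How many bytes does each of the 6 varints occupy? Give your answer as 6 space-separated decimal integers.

Answer: 4 1 1 1 3 1

Derivation:
  byte[0]=0xA9 cont=1 payload=0x29=41: acc |= 41<<0 -> acc=41 shift=7
  byte[1]=0xAC cont=1 payload=0x2C=44: acc |= 44<<7 -> acc=5673 shift=14
  byte[2]=0x92 cont=1 payload=0x12=18: acc |= 18<<14 -> acc=300585 shift=21
  byte[3]=0x5F cont=0 payload=0x5F=95: acc |= 95<<21 -> acc=199530025 shift=28 [end]
Varint 1: bytes[0:4] = A9 AC 92 5F -> value 199530025 (4 byte(s))
  byte[4]=0x3A cont=0 payload=0x3A=58: acc |= 58<<0 -> acc=58 shift=7 [end]
Varint 2: bytes[4:5] = 3A -> value 58 (1 byte(s))
  byte[5]=0x15 cont=0 payload=0x15=21: acc |= 21<<0 -> acc=21 shift=7 [end]
Varint 3: bytes[5:6] = 15 -> value 21 (1 byte(s))
  byte[6]=0x61 cont=0 payload=0x61=97: acc |= 97<<0 -> acc=97 shift=7 [end]
Varint 4: bytes[6:7] = 61 -> value 97 (1 byte(s))
  byte[7]=0xF8 cont=1 payload=0x78=120: acc |= 120<<0 -> acc=120 shift=7
  byte[8]=0xC4 cont=1 payload=0x44=68: acc |= 68<<7 -> acc=8824 shift=14
  byte[9]=0x1E cont=0 payload=0x1E=30: acc |= 30<<14 -> acc=500344 shift=21 [end]
Varint 5: bytes[7:10] = F8 C4 1E -> value 500344 (3 byte(s))
  byte[10]=0x1A cont=0 payload=0x1A=26: acc |= 26<<0 -> acc=26 shift=7 [end]
Varint 6: bytes[10:11] = 1A -> value 26 (1 byte(s))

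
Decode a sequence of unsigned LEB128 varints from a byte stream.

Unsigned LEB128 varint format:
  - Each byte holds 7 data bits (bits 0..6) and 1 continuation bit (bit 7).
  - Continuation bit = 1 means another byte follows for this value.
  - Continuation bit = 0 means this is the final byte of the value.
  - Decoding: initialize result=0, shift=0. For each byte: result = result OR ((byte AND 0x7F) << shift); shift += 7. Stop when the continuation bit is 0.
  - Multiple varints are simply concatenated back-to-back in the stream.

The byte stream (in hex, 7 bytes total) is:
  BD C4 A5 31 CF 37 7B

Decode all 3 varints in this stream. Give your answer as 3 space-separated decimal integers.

Answer: 103375421 7119 123

Derivation:
  byte[0]=0xBD cont=1 payload=0x3D=61: acc |= 61<<0 -> acc=61 shift=7
  byte[1]=0xC4 cont=1 payload=0x44=68: acc |= 68<<7 -> acc=8765 shift=14
  byte[2]=0xA5 cont=1 payload=0x25=37: acc |= 37<<14 -> acc=614973 shift=21
  byte[3]=0x31 cont=0 payload=0x31=49: acc |= 49<<21 -> acc=103375421 shift=28 [end]
Varint 1: bytes[0:4] = BD C4 A5 31 -> value 103375421 (4 byte(s))
  byte[4]=0xCF cont=1 payload=0x4F=79: acc |= 79<<0 -> acc=79 shift=7
  byte[5]=0x37 cont=0 payload=0x37=55: acc |= 55<<7 -> acc=7119 shift=14 [end]
Varint 2: bytes[4:6] = CF 37 -> value 7119 (2 byte(s))
  byte[6]=0x7B cont=0 payload=0x7B=123: acc |= 123<<0 -> acc=123 shift=7 [end]
Varint 3: bytes[6:7] = 7B -> value 123 (1 byte(s))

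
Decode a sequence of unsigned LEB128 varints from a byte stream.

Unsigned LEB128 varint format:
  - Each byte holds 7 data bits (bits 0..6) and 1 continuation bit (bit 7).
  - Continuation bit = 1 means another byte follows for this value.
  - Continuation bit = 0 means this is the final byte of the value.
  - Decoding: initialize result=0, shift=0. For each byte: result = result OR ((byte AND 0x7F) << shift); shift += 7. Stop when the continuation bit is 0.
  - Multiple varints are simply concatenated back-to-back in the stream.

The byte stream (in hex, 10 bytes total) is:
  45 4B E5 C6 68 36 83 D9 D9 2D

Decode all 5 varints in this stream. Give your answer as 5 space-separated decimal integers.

  byte[0]=0x45 cont=0 payload=0x45=69: acc |= 69<<0 -> acc=69 shift=7 [end]
Varint 1: bytes[0:1] = 45 -> value 69 (1 byte(s))
  byte[1]=0x4B cont=0 payload=0x4B=75: acc |= 75<<0 -> acc=75 shift=7 [end]
Varint 2: bytes[1:2] = 4B -> value 75 (1 byte(s))
  byte[2]=0xE5 cont=1 payload=0x65=101: acc |= 101<<0 -> acc=101 shift=7
  byte[3]=0xC6 cont=1 payload=0x46=70: acc |= 70<<7 -> acc=9061 shift=14
  byte[4]=0x68 cont=0 payload=0x68=104: acc |= 104<<14 -> acc=1712997 shift=21 [end]
Varint 3: bytes[2:5] = E5 C6 68 -> value 1712997 (3 byte(s))
  byte[5]=0x36 cont=0 payload=0x36=54: acc |= 54<<0 -> acc=54 shift=7 [end]
Varint 4: bytes[5:6] = 36 -> value 54 (1 byte(s))
  byte[6]=0x83 cont=1 payload=0x03=3: acc |= 3<<0 -> acc=3 shift=7
  byte[7]=0xD9 cont=1 payload=0x59=89: acc |= 89<<7 -> acc=11395 shift=14
  byte[8]=0xD9 cont=1 payload=0x59=89: acc |= 89<<14 -> acc=1469571 shift=21
  byte[9]=0x2D cont=0 payload=0x2D=45: acc |= 45<<21 -> acc=95841411 shift=28 [end]
Varint 5: bytes[6:10] = 83 D9 D9 2D -> value 95841411 (4 byte(s))

Answer: 69 75 1712997 54 95841411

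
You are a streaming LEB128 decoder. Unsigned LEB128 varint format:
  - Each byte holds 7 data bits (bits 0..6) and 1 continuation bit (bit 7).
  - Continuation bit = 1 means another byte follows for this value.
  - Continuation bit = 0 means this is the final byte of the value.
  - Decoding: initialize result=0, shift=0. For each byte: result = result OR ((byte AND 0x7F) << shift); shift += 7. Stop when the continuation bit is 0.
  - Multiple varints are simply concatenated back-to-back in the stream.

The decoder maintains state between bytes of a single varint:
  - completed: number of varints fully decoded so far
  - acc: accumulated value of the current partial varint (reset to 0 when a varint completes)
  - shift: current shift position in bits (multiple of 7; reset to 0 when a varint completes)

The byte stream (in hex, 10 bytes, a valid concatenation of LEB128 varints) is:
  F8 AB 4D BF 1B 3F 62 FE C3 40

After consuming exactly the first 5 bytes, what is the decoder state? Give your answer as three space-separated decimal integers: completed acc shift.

byte[0]=0xF8 cont=1 payload=0x78: acc |= 120<<0 -> completed=0 acc=120 shift=7
byte[1]=0xAB cont=1 payload=0x2B: acc |= 43<<7 -> completed=0 acc=5624 shift=14
byte[2]=0x4D cont=0 payload=0x4D: varint #1 complete (value=1267192); reset -> completed=1 acc=0 shift=0
byte[3]=0xBF cont=1 payload=0x3F: acc |= 63<<0 -> completed=1 acc=63 shift=7
byte[4]=0x1B cont=0 payload=0x1B: varint #2 complete (value=3519); reset -> completed=2 acc=0 shift=0

Answer: 2 0 0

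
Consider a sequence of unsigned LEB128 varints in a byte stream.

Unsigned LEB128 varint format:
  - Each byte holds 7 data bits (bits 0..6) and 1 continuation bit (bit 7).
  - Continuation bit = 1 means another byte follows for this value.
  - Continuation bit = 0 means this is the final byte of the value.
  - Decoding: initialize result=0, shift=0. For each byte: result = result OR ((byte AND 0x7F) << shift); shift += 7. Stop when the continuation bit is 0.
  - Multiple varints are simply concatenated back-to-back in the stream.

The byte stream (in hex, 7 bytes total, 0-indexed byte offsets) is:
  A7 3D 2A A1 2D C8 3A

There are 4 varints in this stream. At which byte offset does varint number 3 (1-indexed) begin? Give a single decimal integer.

Answer: 3

Derivation:
  byte[0]=0xA7 cont=1 payload=0x27=39: acc |= 39<<0 -> acc=39 shift=7
  byte[1]=0x3D cont=0 payload=0x3D=61: acc |= 61<<7 -> acc=7847 shift=14 [end]
Varint 1: bytes[0:2] = A7 3D -> value 7847 (2 byte(s))
  byte[2]=0x2A cont=0 payload=0x2A=42: acc |= 42<<0 -> acc=42 shift=7 [end]
Varint 2: bytes[2:3] = 2A -> value 42 (1 byte(s))
  byte[3]=0xA1 cont=1 payload=0x21=33: acc |= 33<<0 -> acc=33 shift=7
  byte[4]=0x2D cont=0 payload=0x2D=45: acc |= 45<<7 -> acc=5793 shift=14 [end]
Varint 3: bytes[3:5] = A1 2D -> value 5793 (2 byte(s))
  byte[5]=0xC8 cont=1 payload=0x48=72: acc |= 72<<0 -> acc=72 shift=7
  byte[6]=0x3A cont=0 payload=0x3A=58: acc |= 58<<7 -> acc=7496 shift=14 [end]
Varint 4: bytes[5:7] = C8 3A -> value 7496 (2 byte(s))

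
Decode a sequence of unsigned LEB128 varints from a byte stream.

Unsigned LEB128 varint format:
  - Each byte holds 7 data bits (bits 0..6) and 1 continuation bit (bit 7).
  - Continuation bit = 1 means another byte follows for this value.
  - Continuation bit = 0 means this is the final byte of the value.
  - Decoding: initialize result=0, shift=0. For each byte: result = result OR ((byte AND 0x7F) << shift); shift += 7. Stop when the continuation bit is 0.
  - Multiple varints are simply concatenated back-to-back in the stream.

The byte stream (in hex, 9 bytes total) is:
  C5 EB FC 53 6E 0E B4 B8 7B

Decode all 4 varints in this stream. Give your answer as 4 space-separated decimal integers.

Answer: 176108997 110 14 2022452

Derivation:
  byte[0]=0xC5 cont=1 payload=0x45=69: acc |= 69<<0 -> acc=69 shift=7
  byte[1]=0xEB cont=1 payload=0x6B=107: acc |= 107<<7 -> acc=13765 shift=14
  byte[2]=0xFC cont=1 payload=0x7C=124: acc |= 124<<14 -> acc=2045381 shift=21
  byte[3]=0x53 cont=0 payload=0x53=83: acc |= 83<<21 -> acc=176108997 shift=28 [end]
Varint 1: bytes[0:4] = C5 EB FC 53 -> value 176108997 (4 byte(s))
  byte[4]=0x6E cont=0 payload=0x6E=110: acc |= 110<<0 -> acc=110 shift=7 [end]
Varint 2: bytes[4:5] = 6E -> value 110 (1 byte(s))
  byte[5]=0x0E cont=0 payload=0x0E=14: acc |= 14<<0 -> acc=14 shift=7 [end]
Varint 3: bytes[5:6] = 0E -> value 14 (1 byte(s))
  byte[6]=0xB4 cont=1 payload=0x34=52: acc |= 52<<0 -> acc=52 shift=7
  byte[7]=0xB8 cont=1 payload=0x38=56: acc |= 56<<7 -> acc=7220 shift=14
  byte[8]=0x7B cont=0 payload=0x7B=123: acc |= 123<<14 -> acc=2022452 shift=21 [end]
Varint 4: bytes[6:9] = B4 B8 7B -> value 2022452 (3 byte(s))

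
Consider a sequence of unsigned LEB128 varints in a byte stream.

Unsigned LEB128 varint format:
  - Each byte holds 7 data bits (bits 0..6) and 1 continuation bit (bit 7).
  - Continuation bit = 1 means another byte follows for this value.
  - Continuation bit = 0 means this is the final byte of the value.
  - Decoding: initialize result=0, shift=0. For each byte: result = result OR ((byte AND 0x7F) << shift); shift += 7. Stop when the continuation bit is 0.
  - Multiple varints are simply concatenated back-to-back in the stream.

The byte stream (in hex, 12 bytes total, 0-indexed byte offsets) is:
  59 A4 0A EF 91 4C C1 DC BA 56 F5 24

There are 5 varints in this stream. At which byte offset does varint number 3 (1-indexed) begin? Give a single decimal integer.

  byte[0]=0x59 cont=0 payload=0x59=89: acc |= 89<<0 -> acc=89 shift=7 [end]
Varint 1: bytes[0:1] = 59 -> value 89 (1 byte(s))
  byte[1]=0xA4 cont=1 payload=0x24=36: acc |= 36<<0 -> acc=36 shift=7
  byte[2]=0x0A cont=0 payload=0x0A=10: acc |= 10<<7 -> acc=1316 shift=14 [end]
Varint 2: bytes[1:3] = A4 0A -> value 1316 (2 byte(s))
  byte[3]=0xEF cont=1 payload=0x6F=111: acc |= 111<<0 -> acc=111 shift=7
  byte[4]=0x91 cont=1 payload=0x11=17: acc |= 17<<7 -> acc=2287 shift=14
  byte[5]=0x4C cont=0 payload=0x4C=76: acc |= 76<<14 -> acc=1247471 shift=21 [end]
Varint 3: bytes[3:6] = EF 91 4C -> value 1247471 (3 byte(s))
  byte[6]=0xC1 cont=1 payload=0x41=65: acc |= 65<<0 -> acc=65 shift=7
  byte[7]=0xDC cont=1 payload=0x5C=92: acc |= 92<<7 -> acc=11841 shift=14
  byte[8]=0xBA cont=1 payload=0x3A=58: acc |= 58<<14 -> acc=962113 shift=21
  byte[9]=0x56 cont=0 payload=0x56=86: acc |= 86<<21 -> acc=181317185 shift=28 [end]
Varint 4: bytes[6:10] = C1 DC BA 56 -> value 181317185 (4 byte(s))
  byte[10]=0xF5 cont=1 payload=0x75=117: acc |= 117<<0 -> acc=117 shift=7
  byte[11]=0x24 cont=0 payload=0x24=36: acc |= 36<<7 -> acc=4725 shift=14 [end]
Varint 5: bytes[10:12] = F5 24 -> value 4725 (2 byte(s))

Answer: 3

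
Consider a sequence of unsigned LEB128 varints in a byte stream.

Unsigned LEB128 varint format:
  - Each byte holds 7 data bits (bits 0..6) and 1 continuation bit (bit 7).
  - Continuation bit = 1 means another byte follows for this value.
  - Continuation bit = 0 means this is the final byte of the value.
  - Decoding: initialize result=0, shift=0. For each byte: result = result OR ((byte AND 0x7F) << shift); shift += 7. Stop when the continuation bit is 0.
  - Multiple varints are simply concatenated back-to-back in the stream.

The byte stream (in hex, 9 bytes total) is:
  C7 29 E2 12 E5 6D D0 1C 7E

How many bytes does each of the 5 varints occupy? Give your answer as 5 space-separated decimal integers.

Answer: 2 2 2 2 1

Derivation:
  byte[0]=0xC7 cont=1 payload=0x47=71: acc |= 71<<0 -> acc=71 shift=7
  byte[1]=0x29 cont=0 payload=0x29=41: acc |= 41<<7 -> acc=5319 shift=14 [end]
Varint 1: bytes[0:2] = C7 29 -> value 5319 (2 byte(s))
  byte[2]=0xE2 cont=1 payload=0x62=98: acc |= 98<<0 -> acc=98 shift=7
  byte[3]=0x12 cont=0 payload=0x12=18: acc |= 18<<7 -> acc=2402 shift=14 [end]
Varint 2: bytes[2:4] = E2 12 -> value 2402 (2 byte(s))
  byte[4]=0xE5 cont=1 payload=0x65=101: acc |= 101<<0 -> acc=101 shift=7
  byte[5]=0x6D cont=0 payload=0x6D=109: acc |= 109<<7 -> acc=14053 shift=14 [end]
Varint 3: bytes[4:6] = E5 6D -> value 14053 (2 byte(s))
  byte[6]=0xD0 cont=1 payload=0x50=80: acc |= 80<<0 -> acc=80 shift=7
  byte[7]=0x1C cont=0 payload=0x1C=28: acc |= 28<<7 -> acc=3664 shift=14 [end]
Varint 4: bytes[6:8] = D0 1C -> value 3664 (2 byte(s))
  byte[8]=0x7E cont=0 payload=0x7E=126: acc |= 126<<0 -> acc=126 shift=7 [end]
Varint 5: bytes[8:9] = 7E -> value 126 (1 byte(s))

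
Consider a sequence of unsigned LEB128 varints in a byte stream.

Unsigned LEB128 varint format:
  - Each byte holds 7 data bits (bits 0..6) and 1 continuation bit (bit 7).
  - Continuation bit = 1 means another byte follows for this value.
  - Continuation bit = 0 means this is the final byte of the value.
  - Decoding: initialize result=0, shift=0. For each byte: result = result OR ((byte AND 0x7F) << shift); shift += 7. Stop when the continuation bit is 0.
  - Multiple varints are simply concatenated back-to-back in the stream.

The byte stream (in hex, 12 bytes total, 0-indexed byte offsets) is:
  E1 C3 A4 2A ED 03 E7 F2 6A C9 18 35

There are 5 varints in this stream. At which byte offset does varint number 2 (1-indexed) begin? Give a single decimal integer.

Answer: 4

Derivation:
  byte[0]=0xE1 cont=1 payload=0x61=97: acc |= 97<<0 -> acc=97 shift=7
  byte[1]=0xC3 cont=1 payload=0x43=67: acc |= 67<<7 -> acc=8673 shift=14
  byte[2]=0xA4 cont=1 payload=0x24=36: acc |= 36<<14 -> acc=598497 shift=21
  byte[3]=0x2A cont=0 payload=0x2A=42: acc |= 42<<21 -> acc=88678881 shift=28 [end]
Varint 1: bytes[0:4] = E1 C3 A4 2A -> value 88678881 (4 byte(s))
  byte[4]=0xED cont=1 payload=0x6D=109: acc |= 109<<0 -> acc=109 shift=7
  byte[5]=0x03 cont=0 payload=0x03=3: acc |= 3<<7 -> acc=493 shift=14 [end]
Varint 2: bytes[4:6] = ED 03 -> value 493 (2 byte(s))
  byte[6]=0xE7 cont=1 payload=0x67=103: acc |= 103<<0 -> acc=103 shift=7
  byte[7]=0xF2 cont=1 payload=0x72=114: acc |= 114<<7 -> acc=14695 shift=14
  byte[8]=0x6A cont=0 payload=0x6A=106: acc |= 106<<14 -> acc=1751399 shift=21 [end]
Varint 3: bytes[6:9] = E7 F2 6A -> value 1751399 (3 byte(s))
  byte[9]=0xC9 cont=1 payload=0x49=73: acc |= 73<<0 -> acc=73 shift=7
  byte[10]=0x18 cont=0 payload=0x18=24: acc |= 24<<7 -> acc=3145 shift=14 [end]
Varint 4: bytes[9:11] = C9 18 -> value 3145 (2 byte(s))
  byte[11]=0x35 cont=0 payload=0x35=53: acc |= 53<<0 -> acc=53 shift=7 [end]
Varint 5: bytes[11:12] = 35 -> value 53 (1 byte(s))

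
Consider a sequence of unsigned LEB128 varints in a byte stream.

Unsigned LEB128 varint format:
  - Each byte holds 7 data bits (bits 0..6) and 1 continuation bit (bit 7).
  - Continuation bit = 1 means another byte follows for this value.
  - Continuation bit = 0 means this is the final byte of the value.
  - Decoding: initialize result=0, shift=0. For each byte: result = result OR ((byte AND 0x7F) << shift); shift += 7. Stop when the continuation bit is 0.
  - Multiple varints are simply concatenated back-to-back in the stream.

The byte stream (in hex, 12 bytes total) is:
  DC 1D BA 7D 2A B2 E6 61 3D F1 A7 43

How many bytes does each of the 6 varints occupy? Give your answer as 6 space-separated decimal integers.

  byte[0]=0xDC cont=1 payload=0x5C=92: acc |= 92<<0 -> acc=92 shift=7
  byte[1]=0x1D cont=0 payload=0x1D=29: acc |= 29<<7 -> acc=3804 shift=14 [end]
Varint 1: bytes[0:2] = DC 1D -> value 3804 (2 byte(s))
  byte[2]=0xBA cont=1 payload=0x3A=58: acc |= 58<<0 -> acc=58 shift=7
  byte[3]=0x7D cont=0 payload=0x7D=125: acc |= 125<<7 -> acc=16058 shift=14 [end]
Varint 2: bytes[2:4] = BA 7D -> value 16058 (2 byte(s))
  byte[4]=0x2A cont=0 payload=0x2A=42: acc |= 42<<0 -> acc=42 shift=7 [end]
Varint 3: bytes[4:5] = 2A -> value 42 (1 byte(s))
  byte[5]=0xB2 cont=1 payload=0x32=50: acc |= 50<<0 -> acc=50 shift=7
  byte[6]=0xE6 cont=1 payload=0x66=102: acc |= 102<<7 -> acc=13106 shift=14
  byte[7]=0x61 cont=0 payload=0x61=97: acc |= 97<<14 -> acc=1602354 shift=21 [end]
Varint 4: bytes[5:8] = B2 E6 61 -> value 1602354 (3 byte(s))
  byte[8]=0x3D cont=0 payload=0x3D=61: acc |= 61<<0 -> acc=61 shift=7 [end]
Varint 5: bytes[8:9] = 3D -> value 61 (1 byte(s))
  byte[9]=0xF1 cont=1 payload=0x71=113: acc |= 113<<0 -> acc=113 shift=7
  byte[10]=0xA7 cont=1 payload=0x27=39: acc |= 39<<7 -> acc=5105 shift=14
  byte[11]=0x43 cont=0 payload=0x43=67: acc |= 67<<14 -> acc=1102833 shift=21 [end]
Varint 6: bytes[9:12] = F1 A7 43 -> value 1102833 (3 byte(s))

Answer: 2 2 1 3 1 3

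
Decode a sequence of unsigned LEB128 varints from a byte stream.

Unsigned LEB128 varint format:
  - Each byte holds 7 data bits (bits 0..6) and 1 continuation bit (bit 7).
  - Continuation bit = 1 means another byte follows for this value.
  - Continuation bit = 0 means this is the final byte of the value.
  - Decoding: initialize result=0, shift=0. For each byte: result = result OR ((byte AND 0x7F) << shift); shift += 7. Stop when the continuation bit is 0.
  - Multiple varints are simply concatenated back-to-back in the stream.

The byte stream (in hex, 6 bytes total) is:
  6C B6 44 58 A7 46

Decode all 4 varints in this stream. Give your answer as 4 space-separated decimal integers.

  byte[0]=0x6C cont=0 payload=0x6C=108: acc |= 108<<0 -> acc=108 shift=7 [end]
Varint 1: bytes[0:1] = 6C -> value 108 (1 byte(s))
  byte[1]=0xB6 cont=1 payload=0x36=54: acc |= 54<<0 -> acc=54 shift=7
  byte[2]=0x44 cont=0 payload=0x44=68: acc |= 68<<7 -> acc=8758 shift=14 [end]
Varint 2: bytes[1:3] = B6 44 -> value 8758 (2 byte(s))
  byte[3]=0x58 cont=0 payload=0x58=88: acc |= 88<<0 -> acc=88 shift=7 [end]
Varint 3: bytes[3:4] = 58 -> value 88 (1 byte(s))
  byte[4]=0xA7 cont=1 payload=0x27=39: acc |= 39<<0 -> acc=39 shift=7
  byte[5]=0x46 cont=0 payload=0x46=70: acc |= 70<<7 -> acc=8999 shift=14 [end]
Varint 4: bytes[4:6] = A7 46 -> value 8999 (2 byte(s))

Answer: 108 8758 88 8999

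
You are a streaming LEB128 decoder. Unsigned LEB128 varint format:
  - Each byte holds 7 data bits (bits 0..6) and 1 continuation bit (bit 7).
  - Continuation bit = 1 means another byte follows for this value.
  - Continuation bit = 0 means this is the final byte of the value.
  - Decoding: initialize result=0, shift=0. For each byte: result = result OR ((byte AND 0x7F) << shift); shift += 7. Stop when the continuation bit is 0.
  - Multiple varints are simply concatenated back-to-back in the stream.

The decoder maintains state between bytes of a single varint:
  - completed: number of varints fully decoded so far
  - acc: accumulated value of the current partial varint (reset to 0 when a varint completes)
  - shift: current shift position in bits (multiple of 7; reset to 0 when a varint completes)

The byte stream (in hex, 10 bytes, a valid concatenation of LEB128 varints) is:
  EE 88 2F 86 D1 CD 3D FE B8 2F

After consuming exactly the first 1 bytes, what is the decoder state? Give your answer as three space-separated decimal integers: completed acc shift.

byte[0]=0xEE cont=1 payload=0x6E: acc |= 110<<0 -> completed=0 acc=110 shift=7

Answer: 0 110 7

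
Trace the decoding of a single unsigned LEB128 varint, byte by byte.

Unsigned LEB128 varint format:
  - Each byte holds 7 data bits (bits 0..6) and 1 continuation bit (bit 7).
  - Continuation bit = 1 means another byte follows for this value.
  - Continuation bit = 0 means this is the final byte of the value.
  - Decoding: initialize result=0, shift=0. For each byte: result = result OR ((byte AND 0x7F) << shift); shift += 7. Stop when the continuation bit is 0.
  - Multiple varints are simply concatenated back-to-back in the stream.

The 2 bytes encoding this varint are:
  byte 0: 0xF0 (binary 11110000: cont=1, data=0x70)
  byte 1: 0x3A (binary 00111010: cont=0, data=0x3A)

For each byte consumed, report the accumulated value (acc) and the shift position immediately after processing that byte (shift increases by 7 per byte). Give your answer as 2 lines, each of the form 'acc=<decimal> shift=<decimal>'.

byte 0=0xF0: payload=0x70=112, contrib = 112<<0 = 112; acc -> 112, shift -> 7
byte 1=0x3A: payload=0x3A=58, contrib = 58<<7 = 7424; acc -> 7536, shift -> 14

Answer: acc=112 shift=7
acc=7536 shift=14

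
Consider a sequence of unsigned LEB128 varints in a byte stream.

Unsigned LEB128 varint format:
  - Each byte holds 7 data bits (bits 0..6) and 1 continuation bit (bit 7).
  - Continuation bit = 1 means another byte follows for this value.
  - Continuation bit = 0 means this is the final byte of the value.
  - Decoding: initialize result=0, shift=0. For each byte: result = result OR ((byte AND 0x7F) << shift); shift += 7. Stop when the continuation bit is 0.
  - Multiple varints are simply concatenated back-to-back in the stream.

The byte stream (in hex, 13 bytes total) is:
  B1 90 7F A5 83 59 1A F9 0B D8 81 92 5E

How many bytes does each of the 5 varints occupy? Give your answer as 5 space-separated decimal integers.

Answer: 3 3 1 2 4

Derivation:
  byte[0]=0xB1 cont=1 payload=0x31=49: acc |= 49<<0 -> acc=49 shift=7
  byte[1]=0x90 cont=1 payload=0x10=16: acc |= 16<<7 -> acc=2097 shift=14
  byte[2]=0x7F cont=0 payload=0x7F=127: acc |= 127<<14 -> acc=2082865 shift=21 [end]
Varint 1: bytes[0:3] = B1 90 7F -> value 2082865 (3 byte(s))
  byte[3]=0xA5 cont=1 payload=0x25=37: acc |= 37<<0 -> acc=37 shift=7
  byte[4]=0x83 cont=1 payload=0x03=3: acc |= 3<<7 -> acc=421 shift=14
  byte[5]=0x59 cont=0 payload=0x59=89: acc |= 89<<14 -> acc=1458597 shift=21 [end]
Varint 2: bytes[3:6] = A5 83 59 -> value 1458597 (3 byte(s))
  byte[6]=0x1A cont=0 payload=0x1A=26: acc |= 26<<0 -> acc=26 shift=7 [end]
Varint 3: bytes[6:7] = 1A -> value 26 (1 byte(s))
  byte[7]=0xF9 cont=1 payload=0x79=121: acc |= 121<<0 -> acc=121 shift=7
  byte[8]=0x0B cont=0 payload=0x0B=11: acc |= 11<<7 -> acc=1529 shift=14 [end]
Varint 4: bytes[7:9] = F9 0B -> value 1529 (2 byte(s))
  byte[9]=0xD8 cont=1 payload=0x58=88: acc |= 88<<0 -> acc=88 shift=7
  byte[10]=0x81 cont=1 payload=0x01=1: acc |= 1<<7 -> acc=216 shift=14
  byte[11]=0x92 cont=1 payload=0x12=18: acc |= 18<<14 -> acc=295128 shift=21
  byte[12]=0x5E cont=0 payload=0x5E=94: acc |= 94<<21 -> acc=197427416 shift=28 [end]
Varint 5: bytes[9:13] = D8 81 92 5E -> value 197427416 (4 byte(s))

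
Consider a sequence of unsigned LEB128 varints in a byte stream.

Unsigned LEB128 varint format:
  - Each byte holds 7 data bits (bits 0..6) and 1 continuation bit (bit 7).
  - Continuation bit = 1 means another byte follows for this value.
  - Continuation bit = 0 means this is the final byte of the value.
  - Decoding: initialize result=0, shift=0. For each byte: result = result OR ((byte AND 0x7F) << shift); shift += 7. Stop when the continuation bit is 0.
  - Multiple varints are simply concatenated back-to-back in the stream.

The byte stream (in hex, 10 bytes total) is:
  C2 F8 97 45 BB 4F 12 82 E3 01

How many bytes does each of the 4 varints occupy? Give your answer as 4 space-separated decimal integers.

Answer: 4 2 1 3

Derivation:
  byte[0]=0xC2 cont=1 payload=0x42=66: acc |= 66<<0 -> acc=66 shift=7
  byte[1]=0xF8 cont=1 payload=0x78=120: acc |= 120<<7 -> acc=15426 shift=14
  byte[2]=0x97 cont=1 payload=0x17=23: acc |= 23<<14 -> acc=392258 shift=21
  byte[3]=0x45 cont=0 payload=0x45=69: acc |= 69<<21 -> acc=145095746 shift=28 [end]
Varint 1: bytes[0:4] = C2 F8 97 45 -> value 145095746 (4 byte(s))
  byte[4]=0xBB cont=1 payload=0x3B=59: acc |= 59<<0 -> acc=59 shift=7
  byte[5]=0x4F cont=0 payload=0x4F=79: acc |= 79<<7 -> acc=10171 shift=14 [end]
Varint 2: bytes[4:6] = BB 4F -> value 10171 (2 byte(s))
  byte[6]=0x12 cont=0 payload=0x12=18: acc |= 18<<0 -> acc=18 shift=7 [end]
Varint 3: bytes[6:7] = 12 -> value 18 (1 byte(s))
  byte[7]=0x82 cont=1 payload=0x02=2: acc |= 2<<0 -> acc=2 shift=7
  byte[8]=0xE3 cont=1 payload=0x63=99: acc |= 99<<7 -> acc=12674 shift=14
  byte[9]=0x01 cont=0 payload=0x01=1: acc |= 1<<14 -> acc=29058 shift=21 [end]
Varint 4: bytes[7:10] = 82 E3 01 -> value 29058 (3 byte(s))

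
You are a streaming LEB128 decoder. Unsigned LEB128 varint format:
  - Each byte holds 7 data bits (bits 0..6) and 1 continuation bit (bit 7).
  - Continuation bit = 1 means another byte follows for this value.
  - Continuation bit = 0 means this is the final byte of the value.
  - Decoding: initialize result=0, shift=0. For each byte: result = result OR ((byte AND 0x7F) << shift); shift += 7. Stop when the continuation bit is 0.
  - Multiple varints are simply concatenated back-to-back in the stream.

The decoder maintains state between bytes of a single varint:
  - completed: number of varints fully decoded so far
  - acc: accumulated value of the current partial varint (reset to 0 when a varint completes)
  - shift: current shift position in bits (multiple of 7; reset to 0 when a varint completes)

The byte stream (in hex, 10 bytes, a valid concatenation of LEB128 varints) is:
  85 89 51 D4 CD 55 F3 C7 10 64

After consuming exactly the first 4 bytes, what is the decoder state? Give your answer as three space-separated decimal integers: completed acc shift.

byte[0]=0x85 cont=1 payload=0x05: acc |= 5<<0 -> completed=0 acc=5 shift=7
byte[1]=0x89 cont=1 payload=0x09: acc |= 9<<7 -> completed=0 acc=1157 shift=14
byte[2]=0x51 cont=0 payload=0x51: varint #1 complete (value=1328261); reset -> completed=1 acc=0 shift=0
byte[3]=0xD4 cont=1 payload=0x54: acc |= 84<<0 -> completed=1 acc=84 shift=7

Answer: 1 84 7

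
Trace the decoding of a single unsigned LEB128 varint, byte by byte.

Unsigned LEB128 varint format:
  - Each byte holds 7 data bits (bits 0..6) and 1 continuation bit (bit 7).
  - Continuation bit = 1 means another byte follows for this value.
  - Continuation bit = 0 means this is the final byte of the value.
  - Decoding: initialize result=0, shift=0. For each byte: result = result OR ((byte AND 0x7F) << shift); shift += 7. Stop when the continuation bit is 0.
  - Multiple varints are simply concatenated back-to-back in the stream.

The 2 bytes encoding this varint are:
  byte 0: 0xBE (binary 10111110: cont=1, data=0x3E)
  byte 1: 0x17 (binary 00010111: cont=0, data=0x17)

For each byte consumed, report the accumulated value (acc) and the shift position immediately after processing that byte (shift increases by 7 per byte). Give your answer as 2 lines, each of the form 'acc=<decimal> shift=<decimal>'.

byte 0=0xBE: payload=0x3E=62, contrib = 62<<0 = 62; acc -> 62, shift -> 7
byte 1=0x17: payload=0x17=23, contrib = 23<<7 = 2944; acc -> 3006, shift -> 14

Answer: acc=62 shift=7
acc=3006 shift=14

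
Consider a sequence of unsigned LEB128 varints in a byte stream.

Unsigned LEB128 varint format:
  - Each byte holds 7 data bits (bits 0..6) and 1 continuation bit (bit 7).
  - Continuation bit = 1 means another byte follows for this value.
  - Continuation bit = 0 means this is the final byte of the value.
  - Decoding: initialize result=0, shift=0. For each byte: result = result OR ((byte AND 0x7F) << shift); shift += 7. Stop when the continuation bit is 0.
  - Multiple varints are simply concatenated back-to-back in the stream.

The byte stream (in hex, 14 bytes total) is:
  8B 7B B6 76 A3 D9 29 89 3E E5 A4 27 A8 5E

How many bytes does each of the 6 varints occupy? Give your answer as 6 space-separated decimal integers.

Answer: 2 2 3 2 3 2

Derivation:
  byte[0]=0x8B cont=1 payload=0x0B=11: acc |= 11<<0 -> acc=11 shift=7
  byte[1]=0x7B cont=0 payload=0x7B=123: acc |= 123<<7 -> acc=15755 shift=14 [end]
Varint 1: bytes[0:2] = 8B 7B -> value 15755 (2 byte(s))
  byte[2]=0xB6 cont=1 payload=0x36=54: acc |= 54<<0 -> acc=54 shift=7
  byte[3]=0x76 cont=0 payload=0x76=118: acc |= 118<<7 -> acc=15158 shift=14 [end]
Varint 2: bytes[2:4] = B6 76 -> value 15158 (2 byte(s))
  byte[4]=0xA3 cont=1 payload=0x23=35: acc |= 35<<0 -> acc=35 shift=7
  byte[5]=0xD9 cont=1 payload=0x59=89: acc |= 89<<7 -> acc=11427 shift=14
  byte[6]=0x29 cont=0 payload=0x29=41: acc |= 41<<14 -> acc=683171 shift=21 [end]
Varint 3: bytes[4:7] = A3 D9 29 -> value 683171 (3 byte(s))
  byte[7]=0x89 cont=1 payload=0x09=9: acc |= 9<<0 -> acc=9 shift=7
  byte[8]=0x3E cont=0 payload=0x3E=62: acc |= 62<<7 -> acc=7945 shift=14 [end]
Varint 4: bytes[7:9] = 89 3E -> value 7945 (2 byte(s))
  byte[9]=0xE5 cont=1 payload=0x65=101: acc |= 101<<0 -> acc=101 shift=7
  byte[10]=0xA4 cont=1 payload=0x24=36: acc |= 36<<7 -> acc=4709 shift=14
  byte[11]=0x27 cont=0 payload=0x27=39: acc |= 39<<14 -> acc=643685 shift=21 [end]
Varint 5: bytes[9:12] = E5 A4 27 -> value 643685 (3 byte(s))
  byte[12]=0xA8 cont=1 payload=0x28=40: acc |= 40<<0 -> acc=40 shift=7
  byte[13]=0x5E cont=0 payload=0x5E=94: acc |= 94<<7 -> acc=12072 shift=14 [end]
Varint 6: bytes[12:14] = A8 5E -> value 12072 (2 byte(s))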